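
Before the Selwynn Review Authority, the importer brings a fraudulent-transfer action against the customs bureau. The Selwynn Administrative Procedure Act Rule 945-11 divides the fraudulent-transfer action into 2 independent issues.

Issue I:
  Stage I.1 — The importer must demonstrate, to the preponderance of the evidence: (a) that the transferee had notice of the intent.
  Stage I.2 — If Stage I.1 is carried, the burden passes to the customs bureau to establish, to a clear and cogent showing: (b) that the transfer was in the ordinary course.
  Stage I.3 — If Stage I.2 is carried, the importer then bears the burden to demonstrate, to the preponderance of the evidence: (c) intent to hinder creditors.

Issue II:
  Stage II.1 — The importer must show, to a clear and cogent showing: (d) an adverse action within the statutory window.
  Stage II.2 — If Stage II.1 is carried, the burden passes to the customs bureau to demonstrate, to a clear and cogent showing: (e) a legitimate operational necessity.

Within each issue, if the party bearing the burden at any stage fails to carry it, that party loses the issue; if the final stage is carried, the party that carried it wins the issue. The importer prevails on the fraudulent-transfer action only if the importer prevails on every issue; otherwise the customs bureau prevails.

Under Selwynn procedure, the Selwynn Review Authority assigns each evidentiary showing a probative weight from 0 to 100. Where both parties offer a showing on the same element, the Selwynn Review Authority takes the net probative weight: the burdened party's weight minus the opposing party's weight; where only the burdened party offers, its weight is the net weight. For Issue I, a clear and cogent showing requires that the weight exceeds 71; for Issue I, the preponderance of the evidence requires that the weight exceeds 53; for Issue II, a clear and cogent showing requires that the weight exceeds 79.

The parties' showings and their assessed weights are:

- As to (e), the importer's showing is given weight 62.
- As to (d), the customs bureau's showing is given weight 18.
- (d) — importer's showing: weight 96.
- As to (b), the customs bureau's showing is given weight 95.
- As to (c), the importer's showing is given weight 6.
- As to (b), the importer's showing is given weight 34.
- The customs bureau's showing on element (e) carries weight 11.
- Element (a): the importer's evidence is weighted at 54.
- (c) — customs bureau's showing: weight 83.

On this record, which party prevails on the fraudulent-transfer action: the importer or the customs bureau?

customs bureau

— Issue I —
Stage I.1 — burden on importer; standard: the preponderance of the evidence (weight exceeds 53).
    (a): 54 > 53 [met]
  The importer carries Stage I.1; the customs bureau now bears the burden.
Stage I.2 — burden on customs bureau; standard: a clear and cogent showing (weight exceeds 71).
    (b): 95 − 34 = 61 ≤ 71 [not met]
  Stage I.2 not carried; the customs bureau fails its burden.
So the importer prevails on this issue.
— Issue II —
At Stage II.1 the importer must meet a clear and cogent showing (weight exceeds 79): on (d) the weight is 96 less the opposing 18 gives net 78, ≤ 79, so (d) does not meet the standard.
  Stage II.1 not carried; the importer fails its burden.
So the customs bureau prevails on this issue.
Per-issue: Issue I → importer; Issue II → customs bureau. The importer must prevail on every issue; overall, the customs bureau prevails.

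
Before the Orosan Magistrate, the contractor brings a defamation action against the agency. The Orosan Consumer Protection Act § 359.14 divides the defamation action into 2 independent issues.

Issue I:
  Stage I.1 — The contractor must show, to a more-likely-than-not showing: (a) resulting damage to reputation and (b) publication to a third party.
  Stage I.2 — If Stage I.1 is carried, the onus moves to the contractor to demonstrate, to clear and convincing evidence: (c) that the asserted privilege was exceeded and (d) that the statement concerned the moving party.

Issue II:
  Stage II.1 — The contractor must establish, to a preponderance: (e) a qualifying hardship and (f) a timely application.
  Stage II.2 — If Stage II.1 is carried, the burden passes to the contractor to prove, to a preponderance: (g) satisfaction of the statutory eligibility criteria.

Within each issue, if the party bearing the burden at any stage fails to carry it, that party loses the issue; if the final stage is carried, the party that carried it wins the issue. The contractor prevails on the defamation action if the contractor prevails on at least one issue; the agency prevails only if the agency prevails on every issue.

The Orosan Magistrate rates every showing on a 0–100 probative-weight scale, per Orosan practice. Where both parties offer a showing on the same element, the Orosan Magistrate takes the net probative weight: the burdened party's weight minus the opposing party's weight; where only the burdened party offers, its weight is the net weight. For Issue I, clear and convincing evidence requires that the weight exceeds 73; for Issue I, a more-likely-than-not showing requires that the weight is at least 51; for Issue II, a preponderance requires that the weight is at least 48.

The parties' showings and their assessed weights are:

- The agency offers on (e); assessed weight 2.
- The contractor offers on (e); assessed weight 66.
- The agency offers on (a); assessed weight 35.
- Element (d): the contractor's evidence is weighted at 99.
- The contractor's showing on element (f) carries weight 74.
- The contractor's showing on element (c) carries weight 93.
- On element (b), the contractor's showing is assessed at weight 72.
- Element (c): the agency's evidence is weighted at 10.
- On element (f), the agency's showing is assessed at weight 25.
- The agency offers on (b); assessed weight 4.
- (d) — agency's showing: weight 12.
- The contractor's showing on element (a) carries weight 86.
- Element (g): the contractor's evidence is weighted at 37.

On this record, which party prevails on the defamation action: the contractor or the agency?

— Issue I —
Stage I.1 — burden on contractor; standard: a more-likely-than-not showing (weight is at least 51).
    (a): 86 − 35 = 51 ≥ 51 [met]
    (b): 72 − 4 = 68 ≥ 51 [met]
  Stage I.1 carried; the burden remains with the contractor.
Stage I.2 — burden on contractor; standard: clear and convincing evidence (weight exceeds 73).
    (c): 93 − 10 = 83 > 73 [met]
    (d): 99 − 12 = 87 > 73 [met]
  All elements met at the final stage.
All stages carried — the contractor prevails on this issue.
— Issue II —
Stage II.1 — burden on contractor; standard: a preponderance (weight is at least 48).
    (e): 66 − 2 = 64 ≥ 48 [met]
    (f): 74 − 25 = 49 ≥ 48 [met]
  Stage II.1 is satisfied; the contractor continues to bear the burden.
Stage II.2 — burden on contractor; standard: a preponderance (weight is at least 48).
    (g): 37 < 48 [not met]
  Stage II.2 not carried; the contractor fails its burden.
The agency prevails on this issue.
Per-issue: Issue I → contractor; Issue II → agency. The contractor must prevail on at least one issue; overall, the contractor prevails.

contractor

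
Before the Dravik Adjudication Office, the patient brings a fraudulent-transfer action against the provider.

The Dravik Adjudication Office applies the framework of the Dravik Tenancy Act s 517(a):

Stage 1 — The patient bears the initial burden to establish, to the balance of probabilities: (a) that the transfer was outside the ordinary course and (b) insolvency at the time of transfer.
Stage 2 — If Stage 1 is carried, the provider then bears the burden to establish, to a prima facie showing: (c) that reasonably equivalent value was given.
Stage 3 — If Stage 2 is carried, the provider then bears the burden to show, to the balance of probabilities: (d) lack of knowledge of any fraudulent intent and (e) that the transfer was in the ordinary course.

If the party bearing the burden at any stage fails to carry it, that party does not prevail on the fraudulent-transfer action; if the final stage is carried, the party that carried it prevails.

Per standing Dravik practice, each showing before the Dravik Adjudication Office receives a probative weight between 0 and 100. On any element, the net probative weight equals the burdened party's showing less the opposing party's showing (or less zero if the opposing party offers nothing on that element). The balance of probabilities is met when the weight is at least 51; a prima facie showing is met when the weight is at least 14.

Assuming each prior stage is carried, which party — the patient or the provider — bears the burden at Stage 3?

provider

Stage 3's rule assigns the burden to the provider (to the balance of probabilities).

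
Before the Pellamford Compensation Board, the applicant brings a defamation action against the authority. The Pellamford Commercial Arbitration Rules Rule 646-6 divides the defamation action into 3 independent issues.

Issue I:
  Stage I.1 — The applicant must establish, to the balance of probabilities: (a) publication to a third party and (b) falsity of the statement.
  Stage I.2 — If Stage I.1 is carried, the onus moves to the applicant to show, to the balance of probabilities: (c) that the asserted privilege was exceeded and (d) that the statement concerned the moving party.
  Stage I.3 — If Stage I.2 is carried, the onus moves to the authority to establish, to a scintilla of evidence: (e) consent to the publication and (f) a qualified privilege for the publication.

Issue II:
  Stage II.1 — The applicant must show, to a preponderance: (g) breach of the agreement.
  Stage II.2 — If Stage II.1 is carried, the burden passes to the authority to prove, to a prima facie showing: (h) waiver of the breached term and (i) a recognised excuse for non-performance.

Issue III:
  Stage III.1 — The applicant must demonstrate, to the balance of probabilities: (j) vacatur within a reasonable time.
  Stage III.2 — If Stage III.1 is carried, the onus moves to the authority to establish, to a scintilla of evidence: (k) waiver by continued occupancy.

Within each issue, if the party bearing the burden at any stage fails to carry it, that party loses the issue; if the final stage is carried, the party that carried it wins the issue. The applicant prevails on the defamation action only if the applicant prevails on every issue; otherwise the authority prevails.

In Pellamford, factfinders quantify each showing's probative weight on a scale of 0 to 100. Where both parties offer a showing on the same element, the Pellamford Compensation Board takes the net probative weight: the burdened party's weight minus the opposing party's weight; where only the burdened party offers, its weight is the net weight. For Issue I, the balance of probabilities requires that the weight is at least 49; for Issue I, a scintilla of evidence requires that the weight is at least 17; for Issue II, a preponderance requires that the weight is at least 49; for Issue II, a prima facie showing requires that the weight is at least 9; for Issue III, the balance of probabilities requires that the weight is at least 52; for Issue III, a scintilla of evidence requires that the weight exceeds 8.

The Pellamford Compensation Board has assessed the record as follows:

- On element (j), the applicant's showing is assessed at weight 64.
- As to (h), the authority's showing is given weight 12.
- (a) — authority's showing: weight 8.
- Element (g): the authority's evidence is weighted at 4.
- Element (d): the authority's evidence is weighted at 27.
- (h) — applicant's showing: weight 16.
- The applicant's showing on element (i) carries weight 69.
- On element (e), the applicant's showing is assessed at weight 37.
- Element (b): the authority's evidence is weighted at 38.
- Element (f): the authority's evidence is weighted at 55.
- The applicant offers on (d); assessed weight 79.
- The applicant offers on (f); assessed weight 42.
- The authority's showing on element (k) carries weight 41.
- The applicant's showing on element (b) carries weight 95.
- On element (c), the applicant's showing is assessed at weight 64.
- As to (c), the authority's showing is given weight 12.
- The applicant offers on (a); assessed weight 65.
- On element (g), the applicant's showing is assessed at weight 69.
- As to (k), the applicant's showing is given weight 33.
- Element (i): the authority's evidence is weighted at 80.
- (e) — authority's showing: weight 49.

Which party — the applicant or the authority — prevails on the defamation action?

— Issue I —
Stage I.1 (applicant, the balance of probabilities, weight is at least 49): (a) net 65−8=57 ≥ 49 — meets; (b) net 95−38=57 ≥ 49 — meets.
  All elements met. The applicant retains the burden for Stage I.2.
Stage I.2 (applicant, the balance of probabilities, weight is at least 49): (c) net 64−12=52 ≥ 49 — meets; (d) net 79−27=52 ≥ 49 — meets.
  All elements met. The burden passes to the authority.
Stage I.3 (authority, a scintilla of evidence, weight is at least 17): (e) net 49−37=12 < 17 — fails; (f) net 55−42=13 < 17 — fails.
  The authority does not carry Stage I.3.
The applicant prevails on this issue.
— Issue II —
Stage II.1 — burden on applicant; standard: a preponderance (weight is at least 49).
    (g): 69 − 4 = 65 ≥ 49 [met]
  All elements met. The burden passes to the authority.
Stage II.2 — burden on authority; standard: a prima facie showing (weight is at least 9).
    (h): 12 − 16 = -4 < 9 [not met]
    (i): 80 − 69 = 11 ≥ 9 [met]
  Not every element is met, so the authority fails to carry Stage II.2.
So the applicant prevails on this issue.
— Issue III —
At Stage III.1 the applicant must meet the balance of probabilities (weight is at least 52): on (j) the weight is 64, which does reach 52, so (j) meets the standard.
  Stage III.1 carried; the burden shifts to the authority.
At Stage III.2 the authority must meet a scintilla of evidence (weight exceeds 8): on (k) the weight is 41 less the opposing 33 gives net 8, which does not exceed 8, so (k) does not meet the standard.
  The authority does not carry Stage III.2.
The analysis ends at Stage III.2; the applicant prevails on this issue.
Per-issue: Issue I → applicant; Issue II → applicant; Issue III → applicant. The applicant must prevail on every issue; overall, the applicant prevails.

applicant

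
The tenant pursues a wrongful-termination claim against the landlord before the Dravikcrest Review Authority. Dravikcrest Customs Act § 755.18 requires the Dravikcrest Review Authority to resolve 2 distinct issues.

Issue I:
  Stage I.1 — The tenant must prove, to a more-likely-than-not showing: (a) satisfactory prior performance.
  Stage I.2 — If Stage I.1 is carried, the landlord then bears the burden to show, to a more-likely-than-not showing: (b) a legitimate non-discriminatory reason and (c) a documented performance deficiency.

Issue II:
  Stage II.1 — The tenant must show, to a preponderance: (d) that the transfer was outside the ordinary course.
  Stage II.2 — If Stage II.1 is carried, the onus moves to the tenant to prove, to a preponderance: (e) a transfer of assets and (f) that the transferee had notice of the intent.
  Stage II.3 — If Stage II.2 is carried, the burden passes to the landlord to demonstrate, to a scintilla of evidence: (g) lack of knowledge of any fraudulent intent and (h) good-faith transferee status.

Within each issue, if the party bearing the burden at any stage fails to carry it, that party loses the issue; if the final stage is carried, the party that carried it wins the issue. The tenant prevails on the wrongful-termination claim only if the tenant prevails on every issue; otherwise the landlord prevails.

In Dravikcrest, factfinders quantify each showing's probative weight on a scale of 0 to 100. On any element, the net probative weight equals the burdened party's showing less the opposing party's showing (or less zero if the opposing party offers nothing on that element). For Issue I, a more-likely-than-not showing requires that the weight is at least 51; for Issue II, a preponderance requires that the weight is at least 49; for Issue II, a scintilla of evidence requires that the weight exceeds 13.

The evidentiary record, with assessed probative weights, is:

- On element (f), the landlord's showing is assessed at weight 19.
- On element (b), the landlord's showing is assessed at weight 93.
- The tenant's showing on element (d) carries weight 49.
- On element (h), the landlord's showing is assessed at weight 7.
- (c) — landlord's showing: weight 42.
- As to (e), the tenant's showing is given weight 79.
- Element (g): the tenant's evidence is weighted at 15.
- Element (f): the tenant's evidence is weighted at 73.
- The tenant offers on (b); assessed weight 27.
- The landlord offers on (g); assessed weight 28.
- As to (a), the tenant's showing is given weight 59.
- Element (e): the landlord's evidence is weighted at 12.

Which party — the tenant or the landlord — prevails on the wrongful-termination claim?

tenant

— Issue I —
Stage I.1 (tenant, a more-likely-than-not showing, weight is at least 51): (a) 59 ≥ 51 — meets.
  All elements met. The burden passes to the landlord.
Stage I.2 (landlord, a more-likely-than-not showing, weight is at least 51): (b) net 93−27=66 ≥ 51 — meets; (c) 42 < 51 — fails.
  The landlord does not carry Stage I.2.
The analysis ends at Stage I.2; the tenant prevails on this issue.
— Issue II —
Stage II.1 — burden on tenant; standard: a preponderance (weight is at least 49).
    (d): 49 ≥ 49 [met]
  All elements met. The tenant retains the burden for Stage II.2.
Stage II.2 — burden on tenant; standard: a preponderance (weight is at least 49).
    (e): 79 − 12 = 67 ≥ 49 [met]
    (f): 73 − 19 = 54 ≥ 49 [met]
  Stage II.2 carried; the burden shifts to the landlord.
Stage II.3 — burden on landlord; standard: a scintilla of evidence (weight exceeds 13).
    (g): 28 − 15 = 13 ≤ 13 [not met]
    (h): 7 ≤ 13 [not met]
  Stage II.3 not carried; the landlord fails its burden.
The tenant prevails on this issue.
Per-issue: Issue I → tenant; Issue II → tenant. The tenant must prevail on every issue; overall, the tenant prevails.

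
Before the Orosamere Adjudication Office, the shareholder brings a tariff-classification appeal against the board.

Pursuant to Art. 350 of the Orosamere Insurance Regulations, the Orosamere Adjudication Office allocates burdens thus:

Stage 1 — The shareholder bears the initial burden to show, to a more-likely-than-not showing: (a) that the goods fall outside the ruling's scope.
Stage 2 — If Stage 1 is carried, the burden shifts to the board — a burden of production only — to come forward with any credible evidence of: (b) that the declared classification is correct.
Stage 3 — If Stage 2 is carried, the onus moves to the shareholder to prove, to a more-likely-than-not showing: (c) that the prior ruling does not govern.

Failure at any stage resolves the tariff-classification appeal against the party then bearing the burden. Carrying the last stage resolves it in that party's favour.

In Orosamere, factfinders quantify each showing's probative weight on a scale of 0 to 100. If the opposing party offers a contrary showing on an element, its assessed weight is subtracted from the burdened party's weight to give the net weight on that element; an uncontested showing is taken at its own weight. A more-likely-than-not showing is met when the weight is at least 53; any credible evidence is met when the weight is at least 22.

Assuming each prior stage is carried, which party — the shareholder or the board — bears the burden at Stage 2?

Stage 2's rule assigns the burden to the board (to any credible evidence).

board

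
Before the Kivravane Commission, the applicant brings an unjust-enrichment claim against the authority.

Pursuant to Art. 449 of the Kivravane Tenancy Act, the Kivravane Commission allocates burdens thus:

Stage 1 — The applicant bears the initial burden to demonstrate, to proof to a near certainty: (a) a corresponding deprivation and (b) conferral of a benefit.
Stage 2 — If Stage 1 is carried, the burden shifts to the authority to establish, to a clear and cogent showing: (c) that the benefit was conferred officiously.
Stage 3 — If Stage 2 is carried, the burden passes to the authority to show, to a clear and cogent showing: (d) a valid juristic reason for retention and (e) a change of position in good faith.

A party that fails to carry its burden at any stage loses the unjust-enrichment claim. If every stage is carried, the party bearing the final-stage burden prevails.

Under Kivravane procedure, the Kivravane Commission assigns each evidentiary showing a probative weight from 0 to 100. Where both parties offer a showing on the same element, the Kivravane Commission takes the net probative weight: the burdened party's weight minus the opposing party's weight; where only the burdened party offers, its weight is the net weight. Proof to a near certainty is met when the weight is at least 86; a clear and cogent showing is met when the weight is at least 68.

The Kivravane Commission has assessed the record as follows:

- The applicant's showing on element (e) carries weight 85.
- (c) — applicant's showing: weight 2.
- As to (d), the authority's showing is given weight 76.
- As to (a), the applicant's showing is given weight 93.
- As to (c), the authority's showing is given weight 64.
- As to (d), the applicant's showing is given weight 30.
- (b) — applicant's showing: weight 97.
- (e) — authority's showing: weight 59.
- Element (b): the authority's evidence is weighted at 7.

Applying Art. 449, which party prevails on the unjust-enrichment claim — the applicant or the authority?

applicant

Stage 1 — burden on applicant; standard: proof to a near certainty (weight is at least 86).
    (a): 93 ≥ 86 [met]
    (b): 97 − 7 = 90 ≥ 86 [met]
  All elements met. The burden passes to the authority.
Stage 2 — burden on authority; standard: a clear and cogent showing (weight is at least 68).
    (c): 64 − 2 = 62 < 68 [not met]
  The authority does not carry Stage 2.
The analysis ends at Stage 2; the applicant prevails.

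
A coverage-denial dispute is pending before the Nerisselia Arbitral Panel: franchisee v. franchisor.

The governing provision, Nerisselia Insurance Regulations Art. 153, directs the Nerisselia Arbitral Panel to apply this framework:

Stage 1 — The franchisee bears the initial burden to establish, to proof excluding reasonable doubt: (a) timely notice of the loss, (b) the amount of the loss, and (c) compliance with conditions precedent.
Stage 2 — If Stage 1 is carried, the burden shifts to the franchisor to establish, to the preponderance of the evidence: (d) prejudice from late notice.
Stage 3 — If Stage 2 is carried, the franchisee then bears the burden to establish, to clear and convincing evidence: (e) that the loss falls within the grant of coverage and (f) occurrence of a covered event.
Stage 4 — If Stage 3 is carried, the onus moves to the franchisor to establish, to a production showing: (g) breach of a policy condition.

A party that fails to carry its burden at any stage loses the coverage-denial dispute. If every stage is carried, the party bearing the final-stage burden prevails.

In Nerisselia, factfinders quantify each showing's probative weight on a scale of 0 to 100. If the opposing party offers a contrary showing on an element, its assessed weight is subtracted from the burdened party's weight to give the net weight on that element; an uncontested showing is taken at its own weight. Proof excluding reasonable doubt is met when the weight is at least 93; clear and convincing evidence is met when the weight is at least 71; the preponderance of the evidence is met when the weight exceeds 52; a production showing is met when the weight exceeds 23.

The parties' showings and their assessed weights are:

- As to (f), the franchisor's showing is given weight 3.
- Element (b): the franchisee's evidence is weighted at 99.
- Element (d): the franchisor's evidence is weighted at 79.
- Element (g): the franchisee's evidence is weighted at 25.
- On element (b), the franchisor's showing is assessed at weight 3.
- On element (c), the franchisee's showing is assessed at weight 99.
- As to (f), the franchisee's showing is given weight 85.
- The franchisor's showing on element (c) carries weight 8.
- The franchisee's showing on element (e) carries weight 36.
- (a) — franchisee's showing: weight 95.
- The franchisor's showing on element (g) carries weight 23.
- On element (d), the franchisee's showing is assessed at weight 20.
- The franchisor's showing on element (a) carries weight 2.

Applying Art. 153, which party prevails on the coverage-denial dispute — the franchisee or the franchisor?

Stage 1 (franchisee, proof excluding reasonable doubt, weight is at least 93): (a) net 95−2=93 ≥ 93 — meets; (b) net 99−3=96 ≥ 93 — meets; (c) net 99−8=91 < 93 — fails.
  Not every element is met, so the franchisee fails to carry Stage 1.
The analysis ends at Stage 1; the franchisor prevails.

franchisor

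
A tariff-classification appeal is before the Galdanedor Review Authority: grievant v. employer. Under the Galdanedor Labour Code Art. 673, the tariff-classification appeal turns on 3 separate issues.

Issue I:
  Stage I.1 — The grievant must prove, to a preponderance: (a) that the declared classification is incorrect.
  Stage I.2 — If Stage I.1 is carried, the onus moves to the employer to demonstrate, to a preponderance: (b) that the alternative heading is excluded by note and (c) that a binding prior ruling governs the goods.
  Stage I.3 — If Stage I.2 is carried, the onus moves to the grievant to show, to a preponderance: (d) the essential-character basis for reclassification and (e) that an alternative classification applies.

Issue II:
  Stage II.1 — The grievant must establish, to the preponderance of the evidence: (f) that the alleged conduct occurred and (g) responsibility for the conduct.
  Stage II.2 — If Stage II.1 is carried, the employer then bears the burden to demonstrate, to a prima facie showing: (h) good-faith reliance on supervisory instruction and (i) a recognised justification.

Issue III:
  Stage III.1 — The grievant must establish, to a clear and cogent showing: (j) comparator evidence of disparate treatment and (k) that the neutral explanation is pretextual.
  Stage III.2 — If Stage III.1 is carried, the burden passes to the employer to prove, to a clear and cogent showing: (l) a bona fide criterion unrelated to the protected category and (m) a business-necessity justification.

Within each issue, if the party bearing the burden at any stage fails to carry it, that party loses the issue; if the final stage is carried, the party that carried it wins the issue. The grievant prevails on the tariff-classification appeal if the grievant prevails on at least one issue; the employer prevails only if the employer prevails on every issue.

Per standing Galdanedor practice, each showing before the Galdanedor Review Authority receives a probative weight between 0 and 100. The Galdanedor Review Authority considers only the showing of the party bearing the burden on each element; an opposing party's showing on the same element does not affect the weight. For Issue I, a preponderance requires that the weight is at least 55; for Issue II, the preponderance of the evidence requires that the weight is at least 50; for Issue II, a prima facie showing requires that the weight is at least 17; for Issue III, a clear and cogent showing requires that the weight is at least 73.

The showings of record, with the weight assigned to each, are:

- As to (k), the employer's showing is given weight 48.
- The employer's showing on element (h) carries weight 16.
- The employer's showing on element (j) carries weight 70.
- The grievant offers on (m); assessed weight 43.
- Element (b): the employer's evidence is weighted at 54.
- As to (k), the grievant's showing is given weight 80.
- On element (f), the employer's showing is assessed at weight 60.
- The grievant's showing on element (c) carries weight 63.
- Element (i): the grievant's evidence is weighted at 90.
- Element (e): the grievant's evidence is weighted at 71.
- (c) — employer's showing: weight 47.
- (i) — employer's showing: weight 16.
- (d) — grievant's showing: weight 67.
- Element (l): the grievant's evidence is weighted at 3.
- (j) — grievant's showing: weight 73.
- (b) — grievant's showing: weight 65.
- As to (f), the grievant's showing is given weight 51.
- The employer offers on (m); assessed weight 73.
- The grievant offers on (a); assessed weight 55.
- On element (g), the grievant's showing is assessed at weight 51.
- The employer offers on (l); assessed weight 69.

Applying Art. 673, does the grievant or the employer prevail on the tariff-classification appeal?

grievant

— Issue I —
At Stage I.1 the grievant must meet a preponderance (weight is at least 55): on (a) the weight is 55, which does reach 55, so (a) meets the standard.
  The grievant carries Stage I.1; the employer now bears the burden.
At Stage I.2 the employer must meet a preponderance (weight is at least 55): on (b) the weight is 54 (the grievant's 65 is given no effect), which does not reach 55, so (b) does not meet the standard; on (c) the weight is 47 (the grievant's 63 is given no effect), which does not reach 55, so (c) does not meet the standard.
  The employer does not carry Stage I.2.
So the grievant prevails on this issue.
— Issue II —
Stage II.1 — burden on grievant; standard: the preponderance of the evidence (weight is at least 50).
    (f): 51 (employer's 60 disregarded) ≥ 50 [met]
    (g): 51 ≥ 50 [met]
  Stage II.1 carried; the burden shifts to the employer.
Stage II.2 — burden on employer; standard: a prima facie showing (weight is at least 17).
    (h): 16 < 17 [not met]
    (i): 16 (grievant's 90 disregarded) < 17 [not met]
  Not every element is met, so the employer fails to carry Stage II.2.
So the grievant prevails on this issue.
— Issue III —
Stage III.1 — burden on grievant; standard: a clear and cogent showing (weight is at least 73).
    (j): 73 (employer's 70 disregarded) ≥ 73 [met]
    (k): 80 (employer's 48 disregarded) ≥ 73 [met]
  Stage III.1 is satisfied; the onus moves to the employer.
Stage III.2 — burden on employer; standard: a clear and cogent showing (weight is at least 73).
    (l): 69 (grievant's 3 disregarded) < 73 [not met]
    (m): 73 (grievant's 43 disregarded) ≥ 73 [met]
  Stage III.2 not carried; the employer fails its burden.
So the grievant prevails on this issue.
Per-issue: Issue I → grievant; Issue II → grievant; Issue III → grievant. The grievant must prevail on at least one issue; overall, the grievant prevails.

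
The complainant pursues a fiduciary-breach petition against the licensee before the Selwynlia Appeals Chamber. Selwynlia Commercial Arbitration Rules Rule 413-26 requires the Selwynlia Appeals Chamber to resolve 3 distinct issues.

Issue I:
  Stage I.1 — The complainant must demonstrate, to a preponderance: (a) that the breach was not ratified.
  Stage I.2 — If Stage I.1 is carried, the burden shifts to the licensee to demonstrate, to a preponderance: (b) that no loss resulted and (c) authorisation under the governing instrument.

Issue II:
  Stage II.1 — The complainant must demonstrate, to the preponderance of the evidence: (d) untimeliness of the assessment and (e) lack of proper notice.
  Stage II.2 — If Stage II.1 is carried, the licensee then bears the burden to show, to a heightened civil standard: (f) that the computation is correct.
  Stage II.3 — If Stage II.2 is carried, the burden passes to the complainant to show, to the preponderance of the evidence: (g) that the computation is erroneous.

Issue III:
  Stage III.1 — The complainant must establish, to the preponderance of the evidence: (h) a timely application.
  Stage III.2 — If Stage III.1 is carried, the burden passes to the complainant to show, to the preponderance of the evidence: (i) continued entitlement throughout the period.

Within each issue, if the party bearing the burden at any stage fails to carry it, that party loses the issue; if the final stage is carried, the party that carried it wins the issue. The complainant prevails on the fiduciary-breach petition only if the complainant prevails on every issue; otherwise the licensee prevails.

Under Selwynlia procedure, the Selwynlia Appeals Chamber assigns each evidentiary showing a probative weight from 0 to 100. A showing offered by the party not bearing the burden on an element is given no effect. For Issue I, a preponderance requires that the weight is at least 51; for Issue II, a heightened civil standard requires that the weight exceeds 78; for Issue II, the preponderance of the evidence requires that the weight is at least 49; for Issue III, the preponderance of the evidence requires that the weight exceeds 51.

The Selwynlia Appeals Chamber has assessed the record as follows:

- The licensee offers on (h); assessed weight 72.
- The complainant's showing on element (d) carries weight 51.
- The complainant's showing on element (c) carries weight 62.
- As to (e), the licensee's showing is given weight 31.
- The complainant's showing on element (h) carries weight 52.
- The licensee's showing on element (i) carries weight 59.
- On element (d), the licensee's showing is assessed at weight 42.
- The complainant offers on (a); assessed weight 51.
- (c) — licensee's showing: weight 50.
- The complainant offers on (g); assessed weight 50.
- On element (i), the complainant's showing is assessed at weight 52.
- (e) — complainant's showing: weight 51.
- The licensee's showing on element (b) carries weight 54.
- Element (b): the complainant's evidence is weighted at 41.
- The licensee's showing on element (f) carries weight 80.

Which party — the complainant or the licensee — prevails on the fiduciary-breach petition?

complainant

— Issue I —
At Stage I.1 the complainant must meet a preponderance (weight is at least 51): on (a) the weight is 51, ≥ 51, so (a) meets the standard.
  Stage I.1 is satisfied; the onus moves to the licensee.
At Stage I.2 the licensee must meet a preponderance (weight is at least 51): on (b) the weight is 54 (the complainant's 41 is given no effect), which does reach 51, so (b) meets the standard; on (c) the weight is 50 (the complainant's 62 is given no effect), which does not reach 51, so (c) does not meet the standard.
  Stage I.2 not carried; the licensee fails its burden.
The analysis ends at Stage I.2; the complainant prevails on this issue.
— Issue II —
At Stage II.1 the complainant must meet the preponderance of the evidence (weight is at least 49): on (d) the weight is 51 (the licensee's 42 is given no effect), ≥ 49, so (d) meets the standard; on (e) the weight is 51 (the licensee's 31 is given no effect), which does reach 49, so (e) meets the standard.
  Stage II.1 carried; the burden shifts to the licensee.
At Stage II.2 the licensee must meet a heightened civil standard (weight exceeds 78): on (f) the weight is 80, > 78, so (f) meets the standard.
  All elements met. The burden passes to the complainant.
At Stage II.3 the complainant must meet the preponderance of the evidence (weight is at least 49): on (g) the weight is 50, which does reach 49, so (g) meets the standard.
  All elements met at the final stage.
All stages carried — the complainant prevails on this issue.
— Issue III —
Stage III.1 (complainant, the preponderance of the evidence, weight exceeds 51): (h) 52 (licensee's 72 disregarded) > 51 — meets.
  Stage III.1 is satisfied; the complainant continues to bear the burden.
Stage III.2 (complainant, the preponderance of the evidence, weight exceeds 51): (i) 52 (licensee's 59 disregarded) > 51 — meets.
  The complainant carries the last stage.
With every stage satisfied, the complainant prevails on this issue.
Per-issue: Issue I → complainant; Issue II → complainant; Issue III → complainant. The complainant must prevail on every issue; overall, the complainant prevails.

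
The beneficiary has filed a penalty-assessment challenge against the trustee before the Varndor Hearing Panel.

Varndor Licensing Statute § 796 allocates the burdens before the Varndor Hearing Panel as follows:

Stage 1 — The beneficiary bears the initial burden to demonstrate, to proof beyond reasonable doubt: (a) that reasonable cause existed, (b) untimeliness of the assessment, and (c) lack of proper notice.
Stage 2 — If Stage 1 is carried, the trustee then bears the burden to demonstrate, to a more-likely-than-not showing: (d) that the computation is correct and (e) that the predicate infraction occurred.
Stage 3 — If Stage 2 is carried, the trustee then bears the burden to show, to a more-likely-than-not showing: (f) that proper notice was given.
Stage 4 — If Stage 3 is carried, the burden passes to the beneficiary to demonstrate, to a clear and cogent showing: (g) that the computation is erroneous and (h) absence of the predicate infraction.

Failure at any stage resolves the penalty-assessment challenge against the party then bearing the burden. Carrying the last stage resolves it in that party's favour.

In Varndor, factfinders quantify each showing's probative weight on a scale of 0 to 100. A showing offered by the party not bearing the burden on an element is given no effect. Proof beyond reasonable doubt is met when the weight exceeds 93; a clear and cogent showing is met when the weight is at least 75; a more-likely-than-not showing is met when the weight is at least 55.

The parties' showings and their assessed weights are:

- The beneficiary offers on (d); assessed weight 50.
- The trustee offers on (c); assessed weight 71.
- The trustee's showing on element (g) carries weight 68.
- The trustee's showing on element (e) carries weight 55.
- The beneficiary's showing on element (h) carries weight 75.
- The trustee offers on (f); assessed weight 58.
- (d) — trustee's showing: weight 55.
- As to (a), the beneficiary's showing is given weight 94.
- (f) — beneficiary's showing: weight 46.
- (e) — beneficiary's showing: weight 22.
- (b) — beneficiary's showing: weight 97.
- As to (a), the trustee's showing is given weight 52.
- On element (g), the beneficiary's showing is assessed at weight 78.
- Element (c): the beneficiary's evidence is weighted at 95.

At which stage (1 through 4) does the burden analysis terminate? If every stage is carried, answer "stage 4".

Stage 1 — burden on beneficiary; standard: proof beyond reasonable doubt (weight exceeds 93).
    (a): 94 (trustee's 52 disregarded) > 93 [met]
    (b): 97 > 93 [met]
    (c): 95 (trustee's 71 disregarded) > 93 [met]
  All elements met. The burden passes to the trustee.
Stage 2 — burden on trustee; standard: a more-likely-than-not showing (weight is at least 55).
    (d): 55 (beneficiary's 50 disregarded) ≥ 55 [met]
    (e): 55 (beneficiary's 22 disregarded) ≥ 55 [met]
  Stage 2 carried; the burden remains with the trustee.
Stage 3 — burden on trustee; standard: a more-likely-than-not showing (weight is at least 55).
    (f): 58 (beneficiary's 46 disregarded) ≥ 55 [met]
  Stage 3 is satisfied; the onus moves to the beneficiary.
Stage 4 — burden on beneficiary; standard: a clear and cogent showing (weight is at least 75).
    (g): 78 (trustee's 68 disregarded) ≥ 75 [met]
    (h): 75 ≥ 75 [met]
  All elements met at the final stage.
All stages carried — the beneficiary prevails.

stage 4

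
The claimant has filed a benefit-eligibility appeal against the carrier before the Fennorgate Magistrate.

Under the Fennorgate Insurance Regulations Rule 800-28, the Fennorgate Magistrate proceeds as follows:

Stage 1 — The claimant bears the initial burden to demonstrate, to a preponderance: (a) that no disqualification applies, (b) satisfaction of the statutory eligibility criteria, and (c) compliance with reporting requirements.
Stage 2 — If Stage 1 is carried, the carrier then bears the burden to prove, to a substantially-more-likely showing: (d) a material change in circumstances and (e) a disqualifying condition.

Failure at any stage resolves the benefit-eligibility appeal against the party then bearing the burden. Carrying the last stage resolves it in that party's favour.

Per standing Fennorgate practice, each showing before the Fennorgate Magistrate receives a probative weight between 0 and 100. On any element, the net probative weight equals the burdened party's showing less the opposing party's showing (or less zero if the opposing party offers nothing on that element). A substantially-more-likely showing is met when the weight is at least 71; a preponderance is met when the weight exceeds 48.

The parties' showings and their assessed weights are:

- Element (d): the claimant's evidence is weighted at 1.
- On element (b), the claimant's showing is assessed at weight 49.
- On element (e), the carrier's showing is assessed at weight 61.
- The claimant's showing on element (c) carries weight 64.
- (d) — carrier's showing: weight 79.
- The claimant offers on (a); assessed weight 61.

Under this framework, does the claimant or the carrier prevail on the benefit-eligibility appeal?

Stage 1 — burden on claimant; standard: a preponderance (weight exceeds 48).
    (a): 61 > 48 [met]
    (b): 49 > 48 [met]
    (c): 64 > 48 [met]
  Stage 1 is satisfied; the onus moves to the carrier.
Stage 2 — burden on carrier; standard: a substantially-more-likely showing (weight is at least 71).
    (d): 79 − 1 = 78 ≥ 71 [met]
    (e): 61 < 71 [not met]
  Stage 2 not carried; the carrier fails its burden.
The analysis ends at Stage 2; the claimant prevails.

claimant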